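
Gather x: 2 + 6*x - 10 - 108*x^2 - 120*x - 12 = -108*x^2 - 114*x - 20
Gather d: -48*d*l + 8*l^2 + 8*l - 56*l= -48*d*l + 8*l^2 - 48*l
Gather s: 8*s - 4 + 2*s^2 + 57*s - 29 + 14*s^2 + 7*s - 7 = 16*s^2 + 72*s - 40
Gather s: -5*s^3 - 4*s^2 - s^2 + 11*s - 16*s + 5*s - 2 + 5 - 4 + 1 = -5*s^3 - 5*s^2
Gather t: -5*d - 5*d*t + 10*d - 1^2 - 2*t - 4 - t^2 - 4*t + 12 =5*d - t^2 + t*(-5*d - 6) + 7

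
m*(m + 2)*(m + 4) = m^3 + 6*m^2 + 8*m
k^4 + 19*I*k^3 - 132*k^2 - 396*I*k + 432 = (k + 3*I)*(k + 4*I)*(k + 6*I)^2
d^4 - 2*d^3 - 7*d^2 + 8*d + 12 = (d - 3)*(d - 2)*(d + 1)*(d + 2)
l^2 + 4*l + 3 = (l + 1)*(l + 3)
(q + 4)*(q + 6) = q^2 + 10*q + 24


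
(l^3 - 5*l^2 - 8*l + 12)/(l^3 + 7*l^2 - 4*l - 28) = (l^2 - 7*l + 6)/(l^2 + 5*l - 14)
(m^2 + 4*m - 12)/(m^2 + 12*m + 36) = (m - 2)/(m + 6)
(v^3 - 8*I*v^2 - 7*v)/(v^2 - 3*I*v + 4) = v*(v^2 - 8*I*v - 7)/(v^2 - 3*I*v + 4)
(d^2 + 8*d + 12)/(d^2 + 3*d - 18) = (d + 2)/(d - 3)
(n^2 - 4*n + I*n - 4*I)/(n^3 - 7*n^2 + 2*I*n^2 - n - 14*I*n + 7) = (n - 4)/(n^2 + n*(-7 + I) - 7*I)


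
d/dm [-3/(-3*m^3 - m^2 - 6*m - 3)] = 3*(-9*m^2 - 2*m - 6)/(3*m^3 + m^2 + 6*m + 3)^2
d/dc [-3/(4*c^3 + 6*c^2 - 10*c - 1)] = 6*(6*c^2 + 6*c - 5)/(4*c^3 + 6*c^2 - 10*c - 1)^2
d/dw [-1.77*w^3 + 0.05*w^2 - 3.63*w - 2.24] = -5.31*w^2 + 0.1*w - 3.63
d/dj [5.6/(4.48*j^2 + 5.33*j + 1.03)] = (-50.176*j - 29.848)/(4.48*j^2 + 5.33*j + 1.03)^2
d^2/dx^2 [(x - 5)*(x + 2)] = 2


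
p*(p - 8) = p^2 - 8*p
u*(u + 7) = u^2 + 7*u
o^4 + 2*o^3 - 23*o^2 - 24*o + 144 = (o - 3)^2*(o + 4)^2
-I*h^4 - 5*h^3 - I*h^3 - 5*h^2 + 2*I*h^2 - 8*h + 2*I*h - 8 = (h + 1)*(h - 4*I)*(h - 2*I)*(-I*h + 1)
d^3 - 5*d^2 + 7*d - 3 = (d - 3)*(d - 1)^2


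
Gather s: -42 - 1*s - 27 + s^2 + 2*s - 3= s^2 + s - 72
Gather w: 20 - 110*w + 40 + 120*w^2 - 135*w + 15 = 120*w^2 - 245*w + 75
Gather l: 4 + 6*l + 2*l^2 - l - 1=2*l^2 + 5*l + 3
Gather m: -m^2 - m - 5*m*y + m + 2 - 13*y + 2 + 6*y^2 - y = -m^2 - 5*m*y + 6*y^2 - 14*y + 4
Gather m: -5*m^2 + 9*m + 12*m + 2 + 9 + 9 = -5*m^2 + 21*m + 20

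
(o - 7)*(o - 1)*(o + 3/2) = o^3 - 13*o^2/2 - 5*o + 21/2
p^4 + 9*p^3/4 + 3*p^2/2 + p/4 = p*(p + 1/4)*(p + 1)^2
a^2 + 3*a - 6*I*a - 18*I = (a + 3)*(a - 6*I)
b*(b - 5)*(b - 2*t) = b^3 - 2*b^2*t - 5*b^2 + 10*b*t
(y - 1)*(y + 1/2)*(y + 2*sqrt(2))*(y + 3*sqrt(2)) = y^4 - y^3/2 + 5*sqrt(2)*y^3 - 5*sqrt(2)*y^2/2 + 23*y^2/2 - 6*y - 5*sqrt(2)*y/2 - 6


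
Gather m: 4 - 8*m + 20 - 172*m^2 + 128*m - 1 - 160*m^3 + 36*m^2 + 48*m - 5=-160*m^3 - 136*m^2 + 168*m + 18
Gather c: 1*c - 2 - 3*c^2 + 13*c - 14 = -3*c^2 + 14*c - 16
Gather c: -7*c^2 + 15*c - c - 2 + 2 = -7*c^2 + 14*c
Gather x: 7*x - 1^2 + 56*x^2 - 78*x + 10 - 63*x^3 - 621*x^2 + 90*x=-63*x^3 - 565*x^2 + 19*x + 9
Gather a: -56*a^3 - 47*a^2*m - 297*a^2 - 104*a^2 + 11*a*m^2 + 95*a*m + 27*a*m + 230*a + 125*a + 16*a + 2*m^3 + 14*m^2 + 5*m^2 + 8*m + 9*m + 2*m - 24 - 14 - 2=-56*a^3 + a^2*(-47*m - 401) + a*(11*m^2 + 122*m + 371) + 2*m^3 + 19*m^2 + 19*m - 40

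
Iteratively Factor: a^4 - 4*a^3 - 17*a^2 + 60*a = (a)*(a^3 - 4*a^2 - 17*a + 60) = a*(a - 3)*(a^2 - a - 20) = a*(a - 5)*(a - 3)*(a + 4)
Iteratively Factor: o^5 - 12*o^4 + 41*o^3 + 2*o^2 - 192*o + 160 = (o + 2)*(o^4 - 14*o^3 + 69*o^2 - 136*o + 80) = (o - 4)*(o + 2)*(o^3 - 10*o^2 + 29*o - 20) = (o - 5)*(o - 4)*(o + 2)*(o^2 - 5*o + 4) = (o - 5)*(o - 4)^2*(o + 2)*(o - 1)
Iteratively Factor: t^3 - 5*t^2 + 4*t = (t)*(t^2 - 5*t + 4) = t*(t - 1)*(t - 4)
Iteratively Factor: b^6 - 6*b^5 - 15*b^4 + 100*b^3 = (b)*(b^5 - 6*b^4 - 15*b^3 + 100*b^2) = b*(b + 4)*(b^4 - 10*b^3 + 25*b^2) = b*(b - 5)*(b + 4)*(b^3 - 5*b^2) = b^2*(b - 5)*(b + 4)*(b^2 - 5*b) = b^2*(b - 5)^2*(b + 4)*(b)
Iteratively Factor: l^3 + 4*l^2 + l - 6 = (l + 2)*(l^2 + 2*l - 3) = (l - 1)*(l + 2)*(l + 3)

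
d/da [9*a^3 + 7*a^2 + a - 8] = 27*a^2 + 14*a + 1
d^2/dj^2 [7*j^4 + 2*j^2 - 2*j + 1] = 84*j^2 + 4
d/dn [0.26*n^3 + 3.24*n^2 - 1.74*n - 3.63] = 0.78*n^2 + 6.48*n - 1.74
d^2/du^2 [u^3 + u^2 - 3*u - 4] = 6*u + 2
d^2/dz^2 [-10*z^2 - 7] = -20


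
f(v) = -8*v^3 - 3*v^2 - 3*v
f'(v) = -24*v^2 - 6*v - 3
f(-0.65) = 2.88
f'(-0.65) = -9.24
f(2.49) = -149.58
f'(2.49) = -166.74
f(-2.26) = 83.80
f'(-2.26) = -112.02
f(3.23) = -310.57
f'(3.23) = -272.77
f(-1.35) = 18.27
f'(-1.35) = -38.64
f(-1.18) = 12.51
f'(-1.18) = -29.34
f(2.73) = -193.32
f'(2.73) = -198.25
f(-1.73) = 37.63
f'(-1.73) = -64.45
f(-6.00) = 1638.00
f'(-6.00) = -831.00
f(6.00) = -1854.00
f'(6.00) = -903.00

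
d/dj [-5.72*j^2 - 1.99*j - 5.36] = -11.44*j - 1.99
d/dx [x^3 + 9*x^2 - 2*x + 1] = 3*x^2 + 18*x - 2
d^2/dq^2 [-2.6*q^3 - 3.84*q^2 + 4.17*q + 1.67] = -15.6*q - 7.68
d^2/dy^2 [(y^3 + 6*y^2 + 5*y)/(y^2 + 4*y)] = -6/(y^3 + 12*y^2 + 48*y + 64)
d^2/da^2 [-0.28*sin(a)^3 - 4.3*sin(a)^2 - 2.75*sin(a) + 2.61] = 2.96*sin(a) - 0.63*sin(3*a) - 8.6*cos(2*a)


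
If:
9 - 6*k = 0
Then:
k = 3/2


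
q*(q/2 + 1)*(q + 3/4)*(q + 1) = q^4/2 + 15*q^3/8 + 17*q^2/8 + 3*q/4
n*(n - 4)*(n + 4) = n^3 - 16*n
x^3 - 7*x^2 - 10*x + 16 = (x - 8)*(x - 1)*(x + 2)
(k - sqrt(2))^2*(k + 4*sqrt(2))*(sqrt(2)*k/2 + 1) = sqrt(2)*k^4/2 + 3*k^3 - 5*sqrt(2)*k^2 - 6*k + 8*sqrt(2)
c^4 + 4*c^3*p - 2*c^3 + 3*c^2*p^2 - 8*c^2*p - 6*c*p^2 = c*(c - 2)*(c + p)*(c + 3*p)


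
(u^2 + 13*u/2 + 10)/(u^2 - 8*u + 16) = (u^2 + 13*u/2 + 10)/(u^2 - 8*u + 16)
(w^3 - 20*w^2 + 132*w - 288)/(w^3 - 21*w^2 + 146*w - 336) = (w - 6)/(w - 7)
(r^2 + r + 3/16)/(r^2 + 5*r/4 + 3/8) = (4*r + 1)/(2*(2*r + 1))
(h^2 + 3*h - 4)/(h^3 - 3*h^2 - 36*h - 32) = (h - 1)/(h^2 - 7*h - 8)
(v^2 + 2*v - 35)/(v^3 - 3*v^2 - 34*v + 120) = (v + 7)/(v^2 + 2*v - 24)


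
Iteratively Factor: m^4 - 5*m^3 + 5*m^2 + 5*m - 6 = (m + 1)*(m^3 - 6*m^2 + 11*m - 6) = (m - 2)*(m + 1)*(m^2 - 4*m + 3) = (m - 3)*(m - 2)*(m + 1)*(m - 1)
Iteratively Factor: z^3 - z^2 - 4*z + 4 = (z + 2)*(z^2 - 3*z + 2) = (z - 2)*(z + 2)*(z - 1)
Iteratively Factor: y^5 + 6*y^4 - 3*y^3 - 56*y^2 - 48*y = (y + 4)*(y^4 + 2*y^3 - 11*y^2 - 12*y) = (y + 1)*(y + 4)*(y^3 + y^2 - 12*y) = (y - 3)*(y + 1)*(y + 4)*(y^2 + 4*y) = (y - 3)*(y + 1)*(y + 4)^2*(y)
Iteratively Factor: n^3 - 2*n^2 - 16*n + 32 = (n - 4)*(n^2 + 2*n - 8) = (n - 4)*(n - 2)*(n + 4)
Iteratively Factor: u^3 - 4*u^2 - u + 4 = (u - 4)*(u^2 - 1) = (u - 4)*(u - 1)*(u + 1)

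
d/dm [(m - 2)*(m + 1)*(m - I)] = 3*m^2 - 2*m*(1 + I) - 2 + I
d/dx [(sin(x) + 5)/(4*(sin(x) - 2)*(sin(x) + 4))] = (-10*sin(x) + cos(x)^2 - 19)*cos(x)/(4*(sin(x) - 2)^2*(sin(x) + 4)^2)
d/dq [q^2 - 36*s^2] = 2*q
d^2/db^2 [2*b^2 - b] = 4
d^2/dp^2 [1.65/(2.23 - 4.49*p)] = -66.52833/(4.49*p - 2.23)^3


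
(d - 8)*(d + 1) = d^2 - 7*d - 8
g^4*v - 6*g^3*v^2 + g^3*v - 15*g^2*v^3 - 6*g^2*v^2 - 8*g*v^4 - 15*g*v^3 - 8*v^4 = (g - 8*v)*(g + v)^2*(g*v + v)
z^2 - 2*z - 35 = (z - 7)*(z + 5)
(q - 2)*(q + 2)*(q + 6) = q^3 + 6*q^2 - 4*q - 24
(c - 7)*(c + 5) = c^2 - 2*c - 35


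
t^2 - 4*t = t*(t - 4)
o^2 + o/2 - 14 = (o - 7/2)*(o + 4)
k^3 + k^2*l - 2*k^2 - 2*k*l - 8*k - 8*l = (k - 4)*(k + 2)*(k + l)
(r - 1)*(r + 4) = r^2 + 3*r - 4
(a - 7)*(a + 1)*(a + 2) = a^3 - 4*a^2 - 19*a - 14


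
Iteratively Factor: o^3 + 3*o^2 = (o + 3)*(o^2) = o*(o + 3)*(o)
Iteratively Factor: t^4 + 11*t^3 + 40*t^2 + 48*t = (t + 3)*(t^3 + 8*t^2 + 16*t) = t*(t + 3)*(t^2 + 8*t + 16) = t*(t + 3)*(t + 4)*(t + 4)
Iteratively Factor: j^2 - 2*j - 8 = (j - 4)*(j + 2)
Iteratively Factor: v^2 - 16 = (v + 4)*(v - 4)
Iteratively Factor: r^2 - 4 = (r + 2)*(r - 2)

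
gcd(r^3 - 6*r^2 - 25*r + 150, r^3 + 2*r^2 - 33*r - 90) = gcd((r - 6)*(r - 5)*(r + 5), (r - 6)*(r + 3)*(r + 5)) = r^2 - r - 30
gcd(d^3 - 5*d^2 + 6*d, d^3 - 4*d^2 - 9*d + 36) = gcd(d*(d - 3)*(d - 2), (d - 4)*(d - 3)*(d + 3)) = d - 3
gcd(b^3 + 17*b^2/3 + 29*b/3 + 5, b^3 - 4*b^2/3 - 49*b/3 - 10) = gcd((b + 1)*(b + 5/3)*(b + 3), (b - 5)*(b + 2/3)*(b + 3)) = b + 3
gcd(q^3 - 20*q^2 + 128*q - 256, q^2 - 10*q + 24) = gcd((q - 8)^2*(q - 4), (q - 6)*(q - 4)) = q - 4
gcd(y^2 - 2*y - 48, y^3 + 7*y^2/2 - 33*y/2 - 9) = y + 6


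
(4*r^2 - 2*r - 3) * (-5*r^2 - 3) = -20*r^4 + 10*r^3 + 3*r^2 + 6*r + 9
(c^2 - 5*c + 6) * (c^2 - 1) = c^4 - 5*c^3 + 5*c^2 + 5*c - 6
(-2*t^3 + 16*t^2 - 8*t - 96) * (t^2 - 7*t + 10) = -2*t^5 + 30*t^4 - 140*t^3 + 120*t^2 + 592*t - 960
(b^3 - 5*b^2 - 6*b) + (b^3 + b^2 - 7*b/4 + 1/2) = 2*b^3 - 4*b^2 - 31*b/4 + 1/2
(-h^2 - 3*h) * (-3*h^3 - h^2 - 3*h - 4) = 3*h^5 + 10*h^4 + 6*h^3 + 13*h^2 + 12*h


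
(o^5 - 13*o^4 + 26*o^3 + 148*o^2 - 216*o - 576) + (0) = o^5 - 13*o^4 + 26*o^3 + 148*o^2 - 216*o - 576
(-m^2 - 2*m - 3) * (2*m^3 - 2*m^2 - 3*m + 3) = -2*m^5 - 2*m^4 + m^3 + 9*m^2 + 3*m - 9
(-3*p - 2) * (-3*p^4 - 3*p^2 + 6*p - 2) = 9*p^5 + 6*p^4 + 9*p^3 - 12*p^2 - 6*p + 4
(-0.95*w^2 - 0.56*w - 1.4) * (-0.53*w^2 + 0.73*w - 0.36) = 0.5035*w^4 - 0.3967*w^3 + 0.6752*w^2 - 0.8204*w + 0.504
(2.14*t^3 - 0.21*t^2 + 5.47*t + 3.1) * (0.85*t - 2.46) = 1.819*t^4 - 5.4429*t^3 + 5.1661*t^2 - 10.8212*t - 7.626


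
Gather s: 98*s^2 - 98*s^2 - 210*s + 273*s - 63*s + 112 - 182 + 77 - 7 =0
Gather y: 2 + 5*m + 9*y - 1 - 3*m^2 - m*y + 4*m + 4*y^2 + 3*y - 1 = -3*m^2 + 9*m + 4*y^2 + y*(12 - m)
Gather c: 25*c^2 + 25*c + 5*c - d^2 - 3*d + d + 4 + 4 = 25*c^2 + 30*c - d^2 - 2*d + 8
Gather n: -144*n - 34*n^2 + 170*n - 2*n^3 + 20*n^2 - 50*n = -2*n^3 - 14*n^2 - 24*n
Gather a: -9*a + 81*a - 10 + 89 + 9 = 72*a + 88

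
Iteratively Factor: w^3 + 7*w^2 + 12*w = (w)*(w^2 + 7*w + 12) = w*(w + 4)*(w + 3)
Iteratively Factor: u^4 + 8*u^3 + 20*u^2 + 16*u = (u + 2)*(u^3 + 6*u^2 + 8*u) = (u + 2)^2*(u^2 + 4*u) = u*(u + 2)^2*(u + 4)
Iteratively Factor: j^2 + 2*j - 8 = (j + 4)*(j - 2)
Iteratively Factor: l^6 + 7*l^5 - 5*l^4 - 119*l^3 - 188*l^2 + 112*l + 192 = (l - 4)*(l^5 + 11*l^4 + 39*l^3 + 37*l^2 - 40*l - 48) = (l - 4)*(l + 3)*(l^4 + 8*l^3 + 15*l^2 - 8*l - 16) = (l - 4)*(l - 1)*(l + 3)*(l^3 + 9*l^2 + 24*l + 16) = (l - 4)*(l - 1)*(l + 3)*(l + 4)*(l^2 + 5*l + 4) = (l - 4)*(l - 1)*(l + 3)*(l + 4)^2*(l + 1)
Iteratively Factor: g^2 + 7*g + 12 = (g + 3)*(g + 4)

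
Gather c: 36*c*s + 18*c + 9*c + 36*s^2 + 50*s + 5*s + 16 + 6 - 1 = c*(36*s + 27) + 36*s^2 + 55*s + 21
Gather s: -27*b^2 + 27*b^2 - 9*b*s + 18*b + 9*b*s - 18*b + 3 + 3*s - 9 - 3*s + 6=0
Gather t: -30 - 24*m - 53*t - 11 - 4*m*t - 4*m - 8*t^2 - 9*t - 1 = -28*m - 8*t^2 + t*(-4*m - 62) - 42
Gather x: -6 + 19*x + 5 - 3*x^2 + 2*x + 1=-3*x^2 + 21*x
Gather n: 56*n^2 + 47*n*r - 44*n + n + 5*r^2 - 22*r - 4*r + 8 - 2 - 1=56*n^2 + n*(47*r - 43) + 5*r^2 - 26*r + 5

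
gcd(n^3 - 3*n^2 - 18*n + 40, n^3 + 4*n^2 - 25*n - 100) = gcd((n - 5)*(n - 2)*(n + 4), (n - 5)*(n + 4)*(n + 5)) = n^2 - n - 20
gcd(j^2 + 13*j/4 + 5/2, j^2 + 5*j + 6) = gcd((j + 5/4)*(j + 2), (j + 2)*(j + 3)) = j + 2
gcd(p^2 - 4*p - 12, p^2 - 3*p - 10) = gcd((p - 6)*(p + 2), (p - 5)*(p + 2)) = p + 2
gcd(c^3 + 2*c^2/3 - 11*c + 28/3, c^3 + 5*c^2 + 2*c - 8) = c^2 + 3*c - 4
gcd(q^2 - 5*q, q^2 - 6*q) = q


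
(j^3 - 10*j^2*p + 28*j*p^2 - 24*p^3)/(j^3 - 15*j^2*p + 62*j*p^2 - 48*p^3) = (j^2 - 4*j*p + 4*p^2)/(j^2 - 9*j*p + 8*p^2)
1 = 1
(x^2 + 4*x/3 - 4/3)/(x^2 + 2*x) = (x - 2/3)/x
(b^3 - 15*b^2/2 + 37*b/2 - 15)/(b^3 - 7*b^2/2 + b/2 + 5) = (b - 3)/(b + 1)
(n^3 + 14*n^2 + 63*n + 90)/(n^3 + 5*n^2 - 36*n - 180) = (n + 3)/(n - 6)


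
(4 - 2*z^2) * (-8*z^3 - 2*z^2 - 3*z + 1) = 16*z^5 + 4*z^4 - 26*z^3 - 10*z^2 - 12*z + 4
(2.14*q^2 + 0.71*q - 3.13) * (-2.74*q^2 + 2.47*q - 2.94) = -5.8636*q^4 + 3.3404*q^3 + 4.0383*q^2 - 9.8185*q + 9.2022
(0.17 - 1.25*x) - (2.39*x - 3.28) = 3.45 - 3.64*x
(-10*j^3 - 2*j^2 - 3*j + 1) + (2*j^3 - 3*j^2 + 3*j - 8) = -8*j^3 - 5*j^2 - 7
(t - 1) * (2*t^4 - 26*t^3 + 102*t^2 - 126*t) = 2*t^5 - 28*t^4 + 128*t^3 - 228*t^2 + 126*t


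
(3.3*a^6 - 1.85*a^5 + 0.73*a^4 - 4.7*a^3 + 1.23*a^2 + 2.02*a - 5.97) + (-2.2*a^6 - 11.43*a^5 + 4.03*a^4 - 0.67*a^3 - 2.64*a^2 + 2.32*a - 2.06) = 1.1*a^6 - 13.28*a^5 + 4.76*a^4 - 5.37*a^3 - 1.41*a^2 + 4.34*a - 8.03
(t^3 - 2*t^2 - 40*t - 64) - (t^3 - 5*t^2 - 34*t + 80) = 3*t^2 - 6*t - 144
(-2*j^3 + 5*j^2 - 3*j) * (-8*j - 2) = 16*j^4 - 36*j^3 + 14*j^2 + 6*j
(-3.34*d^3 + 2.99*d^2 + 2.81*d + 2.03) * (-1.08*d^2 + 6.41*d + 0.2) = 3.6072*d^5 - 24.6386*d^4 + 15.4631*d^3 + 16.4177*d^2 + 13.5743*d + 0.406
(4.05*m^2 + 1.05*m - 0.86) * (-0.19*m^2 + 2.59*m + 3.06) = -0.7695*m^4 + 10.29*m^3 + 15.2759*m^2 + 0.9856*m - 2.6316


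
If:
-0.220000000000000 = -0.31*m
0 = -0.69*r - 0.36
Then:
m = 0.71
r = -0.52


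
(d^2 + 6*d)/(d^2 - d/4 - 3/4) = 4*d*(d + 6)/(4*d^2 - d - 3)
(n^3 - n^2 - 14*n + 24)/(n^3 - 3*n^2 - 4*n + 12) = (n + 4)/(n + 2)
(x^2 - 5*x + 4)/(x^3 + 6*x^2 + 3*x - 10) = (x - 4)/(x^2 + 7*x + 10)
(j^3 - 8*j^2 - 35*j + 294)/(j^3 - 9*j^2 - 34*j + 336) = (j - 7)/(j - 8)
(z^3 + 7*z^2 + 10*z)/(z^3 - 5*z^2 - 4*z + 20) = z*(z + 5)/(z^2 - 7*z + 10)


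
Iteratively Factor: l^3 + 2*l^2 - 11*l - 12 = (l - 3)*(l^2 + 5*l + 4) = (l - 3)*(l + 1)*(l + 4)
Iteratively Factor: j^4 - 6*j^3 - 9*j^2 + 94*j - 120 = (j - 5)*(j^3 - j^2 - 14*j + 24) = (j - 5)*(j - 3)*(j^2 + 2*j - 8) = (j - 5)*(j - 3)*(j + 4)*(j - 2)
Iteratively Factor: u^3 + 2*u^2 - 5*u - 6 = (u - 2)*(u^2 + 4*u + 3) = (u - 2)*(u + 3)*(u + 1)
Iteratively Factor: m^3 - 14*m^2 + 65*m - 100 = (m - 5)*(m^2 - 9*m + 20) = (m - 5)*(m - 4)*(m - 5)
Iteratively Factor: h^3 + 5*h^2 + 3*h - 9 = (h - 1)*(h^2 + 6*h + 9) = (h - 1)*(h + 3)*(h + 3)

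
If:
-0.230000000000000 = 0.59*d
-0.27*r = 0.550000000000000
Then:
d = -0.39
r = -2.04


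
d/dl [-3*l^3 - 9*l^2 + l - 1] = -9*l^2 - 18*l + 1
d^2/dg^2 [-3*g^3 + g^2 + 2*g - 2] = 2 - 18*g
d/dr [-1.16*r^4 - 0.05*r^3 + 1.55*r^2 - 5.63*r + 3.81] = -4.64*r^3 - 0.15*r^2 + 3.1*r - 5.63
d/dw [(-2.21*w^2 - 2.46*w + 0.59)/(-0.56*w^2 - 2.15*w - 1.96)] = (3.3739*w^2 + 9.324*w + 6.0901)/(0.3136*w^4 + 2.408*w^3 + 6.8177*w^2 + 8.428*w + 3.8416)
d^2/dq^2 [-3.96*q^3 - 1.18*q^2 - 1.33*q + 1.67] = -23.76*q - 2.36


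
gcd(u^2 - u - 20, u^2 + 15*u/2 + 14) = u + 4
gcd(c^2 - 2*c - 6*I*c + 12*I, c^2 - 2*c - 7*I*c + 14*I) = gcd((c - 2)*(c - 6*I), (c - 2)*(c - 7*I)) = c - 2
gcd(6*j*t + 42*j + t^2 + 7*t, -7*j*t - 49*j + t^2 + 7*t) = t + 7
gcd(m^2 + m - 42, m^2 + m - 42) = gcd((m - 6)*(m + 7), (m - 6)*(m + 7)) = m^2 + m - 42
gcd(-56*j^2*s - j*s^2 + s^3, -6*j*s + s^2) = s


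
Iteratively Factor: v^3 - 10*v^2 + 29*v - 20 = (v - 1)*(v^2 - 9*v + 20) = (v - 4)*(v - 1)*(v - 5)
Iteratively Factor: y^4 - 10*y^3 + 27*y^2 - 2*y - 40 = (y - 5)*(y^3 - 5*y^2 + 2*y + 8) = (y - 5)*(y + 1)*(y^2 - 6*y + 8) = (y - 5)*(y - 4)*(y + 1)*(y - 2)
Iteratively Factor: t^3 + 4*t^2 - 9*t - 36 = (t + 4)*(t^2 - 9) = (t + 3)*(t + 4)*(t - 3)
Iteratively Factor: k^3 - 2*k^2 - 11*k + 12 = (k - 1)*(k^2 - k - 12) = (k - 1)*(k + 3)*(k - 4)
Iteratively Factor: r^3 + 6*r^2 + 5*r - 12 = (r - 1)*(r^2 + 7*r + 12) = (r - 1)*(r + 4)*(r + 3)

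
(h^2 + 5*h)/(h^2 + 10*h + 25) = h/(h + 5)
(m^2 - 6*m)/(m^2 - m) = (m - 6)/(m - 1)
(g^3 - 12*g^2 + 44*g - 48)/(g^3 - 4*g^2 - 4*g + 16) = (g - 6)/(g + 2)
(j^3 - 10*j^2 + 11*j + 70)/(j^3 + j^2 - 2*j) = (j^2 - 12*j + 35)/(j*(j - 1))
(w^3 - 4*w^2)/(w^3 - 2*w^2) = (w - 4)/(w - 2)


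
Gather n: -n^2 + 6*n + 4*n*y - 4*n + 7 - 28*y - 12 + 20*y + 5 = -n^2 + n*(4*y + 2) - 8*y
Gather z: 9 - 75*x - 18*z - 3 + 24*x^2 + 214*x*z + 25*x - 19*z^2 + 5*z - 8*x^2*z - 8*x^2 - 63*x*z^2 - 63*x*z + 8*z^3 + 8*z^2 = 16*x^2 - 50*x + 8*z^3 + z^2*(-63*x - 11) + z*(-8*x^2 + 151*x - 13) + 6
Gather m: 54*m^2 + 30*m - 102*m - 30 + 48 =54*m^2 - 72*m + 18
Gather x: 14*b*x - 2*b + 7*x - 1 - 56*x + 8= -2*b + x*(14*b - 49) + 7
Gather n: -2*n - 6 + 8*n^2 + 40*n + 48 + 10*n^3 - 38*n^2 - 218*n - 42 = 10*n^3 - 30*n^2 - 180*n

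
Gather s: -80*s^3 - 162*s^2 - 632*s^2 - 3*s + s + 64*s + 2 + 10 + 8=-80*s^3 - 794*s^2 + 62*s + 20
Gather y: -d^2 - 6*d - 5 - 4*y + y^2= -d^2 - 6*d + y^2 - 4*y - 5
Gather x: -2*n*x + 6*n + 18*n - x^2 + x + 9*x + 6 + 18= 24*n - x^2 + x*(10 - 2*n) + 24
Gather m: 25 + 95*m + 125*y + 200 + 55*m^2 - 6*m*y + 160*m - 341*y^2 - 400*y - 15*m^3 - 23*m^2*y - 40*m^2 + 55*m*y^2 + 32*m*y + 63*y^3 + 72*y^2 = -15*m^3 + m^2*(15 - 23*y) + m*(55*y^2 + 26*y + 255) + 63*y^3 - 269*y^2 - 275*y + 225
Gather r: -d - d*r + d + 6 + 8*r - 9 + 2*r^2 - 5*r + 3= 2*r^2 + r*(3 - d)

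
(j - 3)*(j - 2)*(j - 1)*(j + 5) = j^4 - j^3 - 19*j^2 + 49*j - 30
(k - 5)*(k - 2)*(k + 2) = k^3 - 5*k^2 - 4*k + 20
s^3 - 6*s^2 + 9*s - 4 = (s - 4)*(s - 1)^2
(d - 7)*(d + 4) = d^2 - 3*d - 28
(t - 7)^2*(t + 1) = t^3 - 13*t^2 + 35*t + 49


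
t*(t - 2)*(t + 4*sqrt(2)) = t^3 - 2*t^2 + 4*sqrt(2)*t^2 - 8*sqrt(2)*t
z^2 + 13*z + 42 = (z + 6)*(z + 7)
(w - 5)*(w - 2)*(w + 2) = w^3 - 5*w^2 - 4*w + 20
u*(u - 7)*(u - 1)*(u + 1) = u^4 - 7*u^3 - u^2 + 7*u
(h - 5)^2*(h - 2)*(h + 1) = h^4 - 11*h^3 + 33*h^2 - 5*h - 50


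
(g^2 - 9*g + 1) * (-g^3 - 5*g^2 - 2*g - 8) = -g^5 + 4*g^4 + 42*g^3 + 5*g^2 + 70*g - 8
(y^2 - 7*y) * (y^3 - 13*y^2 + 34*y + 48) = y^5 - 20*y^4 + 125*y^3 - 190*y^2 - 336*y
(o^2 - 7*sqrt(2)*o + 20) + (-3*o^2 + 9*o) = -2*o^2 - 7*sqrt(2)*o + 9*o + 20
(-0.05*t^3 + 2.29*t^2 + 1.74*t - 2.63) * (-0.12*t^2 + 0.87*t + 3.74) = 0.006*t^5 - 0.3183*t^4 + 1.5965*t^3 + 10.394*t^2 + 4.2195*t - 9.8362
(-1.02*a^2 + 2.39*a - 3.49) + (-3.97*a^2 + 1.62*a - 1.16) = -4.99*a^2 + 4.01*a - 4.65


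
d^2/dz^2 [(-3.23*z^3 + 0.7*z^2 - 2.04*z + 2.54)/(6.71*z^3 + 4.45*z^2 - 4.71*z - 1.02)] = (4.54747350886464e-13*z^7 + 255.92611*z^6 - 1163.582442*z^5 + 874.310316*z^4 + 927.536386*z^3 - 421.443996*z^2 - 290.837484*z + 156.811044)/(302.111711*z^9 + 601.071735*z^8 - 237.566208*z^7 - 893.482091*z^6 - 15.983532*z^5 + 428.979177*z^4 + 44.728281*z^3 - 53.994006*z^2 - 14.700852*z - 1.061208)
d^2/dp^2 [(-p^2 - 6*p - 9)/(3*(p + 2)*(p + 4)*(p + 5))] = 2*(-p^6 - 18*p^5 - 138*p^4 - 592*p^3 - 1533*p^2 - 2286*p - 1516)/(3*(p^9 + 33*p^8 + 477*p^7 + 3959*p^6 + 20766*p^5 + 71292*p^4 + 159992*p^3 + 226080*p^2 + 182400*p + 64000))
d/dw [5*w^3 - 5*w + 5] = 15*w^2 - 5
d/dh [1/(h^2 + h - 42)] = (-2*h - 1)/(h^2 + h - 42)^2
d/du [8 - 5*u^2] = -10*u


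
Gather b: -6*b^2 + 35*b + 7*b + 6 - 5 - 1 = -6*b^2 + 42*b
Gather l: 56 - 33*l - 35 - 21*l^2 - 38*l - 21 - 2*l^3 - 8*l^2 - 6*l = -2*l^3 - 29*l^2 - 77*l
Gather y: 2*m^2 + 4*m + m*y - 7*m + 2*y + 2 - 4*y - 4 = 2*m^2 - 3*m + y*(m - 2) - 2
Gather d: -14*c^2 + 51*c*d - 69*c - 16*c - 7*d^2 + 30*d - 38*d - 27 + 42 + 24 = -14*c^2 - 85*c - 7*d^2 + d*(51*c - 8) + 39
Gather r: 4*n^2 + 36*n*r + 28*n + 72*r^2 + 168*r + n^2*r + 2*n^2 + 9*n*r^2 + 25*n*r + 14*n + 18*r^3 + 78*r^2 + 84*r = 6*n^2 + 42*n + 18*r^3 + r^2*(9*n + 150) + r*(n^2 + 61*n + 252)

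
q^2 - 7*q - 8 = (q - 8)*(q + 1)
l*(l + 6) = l^2 + 6*l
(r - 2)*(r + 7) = r^2 + 5*r - 14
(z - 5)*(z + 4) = z^2 - z - 20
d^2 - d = d*(d - 1)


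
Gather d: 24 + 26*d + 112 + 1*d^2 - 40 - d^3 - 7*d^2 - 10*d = -d^3 - 6*d^2 + 16*d + 96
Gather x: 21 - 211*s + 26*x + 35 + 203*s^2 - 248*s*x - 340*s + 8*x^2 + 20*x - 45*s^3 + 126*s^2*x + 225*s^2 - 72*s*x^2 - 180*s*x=-45*s^3 + 428*s^2 - 551*s + x^2*(8 - 72*s) + x*(126*s^2 - 428*s + 46) + 56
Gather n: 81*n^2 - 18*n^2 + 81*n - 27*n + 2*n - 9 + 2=63*n^2 + 56*n - 7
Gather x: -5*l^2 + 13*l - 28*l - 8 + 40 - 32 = -5*l^2 - 15*l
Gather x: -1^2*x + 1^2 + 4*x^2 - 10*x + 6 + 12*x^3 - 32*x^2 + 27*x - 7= 12*x^3 - 28*x^2 + 16*x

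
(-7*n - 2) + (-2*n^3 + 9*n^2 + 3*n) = -2*n^3 + 9*n^2 - 4*n - 2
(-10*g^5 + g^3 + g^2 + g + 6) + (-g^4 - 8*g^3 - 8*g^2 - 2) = -10*g^5 - g^4 - 7*g^3 - 7*g^2 + g + 4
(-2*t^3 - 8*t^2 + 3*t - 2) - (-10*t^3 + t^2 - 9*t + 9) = 8*t^3 - 9*t^2 + 12*t - 11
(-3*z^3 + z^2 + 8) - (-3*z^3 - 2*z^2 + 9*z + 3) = 3*z^2 - 9*z + 5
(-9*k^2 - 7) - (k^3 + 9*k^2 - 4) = -k^3 - 18*k^2 - 3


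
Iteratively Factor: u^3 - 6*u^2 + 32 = (u - 4)*(u^2 - 2*u - 8) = (u - 4)^2*(u + 2)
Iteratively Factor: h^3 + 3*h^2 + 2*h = (h + 1)*(h^2 + 2*h) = h*(h + 1)*(h + 2)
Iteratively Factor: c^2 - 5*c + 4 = (c - 1)*(c - 4)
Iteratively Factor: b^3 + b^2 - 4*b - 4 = (b - 2)*(b^2 + 3*b + 2) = (b - 2)*(b + 2)*(b + 1)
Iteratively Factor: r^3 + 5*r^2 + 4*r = (r)*(r^2 + 5*r + 4) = r*(r + 4)*(r + 1)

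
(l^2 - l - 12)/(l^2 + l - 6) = (l - 4)/(l - 2)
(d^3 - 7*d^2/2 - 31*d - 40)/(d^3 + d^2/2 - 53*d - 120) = (d + 2)/(d + 6)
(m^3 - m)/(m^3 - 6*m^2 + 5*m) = (m + 1)/(m - 5)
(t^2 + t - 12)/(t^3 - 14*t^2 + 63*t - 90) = (t + 4)/(t^2 - 11*t + 30)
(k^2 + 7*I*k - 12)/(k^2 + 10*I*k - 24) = (k + 3*I)/(k + 6*I)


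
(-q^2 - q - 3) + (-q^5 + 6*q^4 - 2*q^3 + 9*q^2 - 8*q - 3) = -q^5 + 6*q^4 - 2*q^3 + 8*q^2 - 9*q - 6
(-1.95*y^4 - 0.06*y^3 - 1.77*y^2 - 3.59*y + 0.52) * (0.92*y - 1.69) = -1.794*y^5 + 3.2403*y^4 - 1.527*y^3 - 0.3115*y^2 + 6.5455*y - 0.8788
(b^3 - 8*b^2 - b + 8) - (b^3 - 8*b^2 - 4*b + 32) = 3*b - 24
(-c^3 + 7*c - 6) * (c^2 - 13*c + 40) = -c^5 + 13*c^4 - 33*c^3 - 97*c^2 + 358*c - 240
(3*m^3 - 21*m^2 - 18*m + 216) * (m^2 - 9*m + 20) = 3*m^5 - 48*m^4 + 231*m^3 - 42*m^2 - 2304*m + 4320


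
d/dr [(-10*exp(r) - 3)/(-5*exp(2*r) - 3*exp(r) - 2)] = (-(10*exp(r) + 3)^2 + 50*exp(2*r) + 30*exp(r) + 20)*exp(r)/(5*exp(2*r) + 3*exp(r) + 2)^2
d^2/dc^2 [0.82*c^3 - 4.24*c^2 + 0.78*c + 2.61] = 4.92*c - 8.48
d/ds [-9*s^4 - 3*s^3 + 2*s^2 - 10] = s*(-36*s^2 - 9*s + 4)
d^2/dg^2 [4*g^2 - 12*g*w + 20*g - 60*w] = 8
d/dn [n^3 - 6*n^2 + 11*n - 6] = 3*n^2 - 12*n + 11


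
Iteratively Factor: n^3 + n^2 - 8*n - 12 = (n - 3)*(n^2 + 4*n + 4) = (n - 3)*(n + 2)*(n + 2)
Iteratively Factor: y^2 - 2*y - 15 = (y - 5)*(y + 3)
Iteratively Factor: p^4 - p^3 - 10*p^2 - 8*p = (p - 4)*(p^3 + 3*p^2 + 2*p) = p*(p - 4)*(p^2 + 3*p + 2) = p*(p - 4)*(p + 1)*(p + 2)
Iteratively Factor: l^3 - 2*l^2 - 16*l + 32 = (l - 4)*(l^2 + 2*l - 8) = (l - 4)*(l - 2)*(l + 4)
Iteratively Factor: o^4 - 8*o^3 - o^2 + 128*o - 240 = (o - 5)*(o^3 - 3*o^2 - 16*o + 48) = (o - 5)*(o - 3)*(o^2 - 16) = (o - 5)*(o - 4)*(o - 3)*(o + 4)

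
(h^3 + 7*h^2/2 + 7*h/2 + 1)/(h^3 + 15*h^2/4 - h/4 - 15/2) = 2*(2*h^2 + 3*h + 1)/(4*h^2 + 7*h - 15)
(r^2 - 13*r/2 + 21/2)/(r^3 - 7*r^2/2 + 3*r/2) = (2*r - 7)/(r*(2*r - 1))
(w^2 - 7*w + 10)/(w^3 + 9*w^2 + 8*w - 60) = (w - 5)/(w^2 + 11*w + 30)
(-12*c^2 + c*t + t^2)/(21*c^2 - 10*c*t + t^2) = (4*c + t)/(-7*c + t)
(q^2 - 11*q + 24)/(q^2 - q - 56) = (q - 3)/(q + 7)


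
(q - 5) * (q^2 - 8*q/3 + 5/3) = q^3 - 23*q^2/3 + 15*q - 25/3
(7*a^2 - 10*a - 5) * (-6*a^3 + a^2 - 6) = -42*a^5 + 67*a^4 + 20*a^3 - 47*a^2 + 60*a + 30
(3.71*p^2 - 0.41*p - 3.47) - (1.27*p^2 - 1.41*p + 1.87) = 2.44*p^2 + 1.0*p - 5.34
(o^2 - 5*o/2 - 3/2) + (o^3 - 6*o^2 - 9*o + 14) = o^3 - 5*o^2 - 23*o/2 + 25/2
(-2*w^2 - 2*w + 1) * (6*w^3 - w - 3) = -12*w^5 - 12*w^4 + 8*w^3 + 8*w^2 + 5*w - 3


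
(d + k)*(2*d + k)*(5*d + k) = 10*d^3 + 17*d^2*k + 8*d*k^2 + k^3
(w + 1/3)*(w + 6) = w^2 + 19*w/3 + 2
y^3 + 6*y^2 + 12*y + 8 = (y + 2)^3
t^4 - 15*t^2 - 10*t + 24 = (t - 4)*(t - 1)*(t + 2)*(t + 3)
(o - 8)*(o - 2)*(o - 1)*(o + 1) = o^4 - 10*o^3 + 15*o^2 + 10*o - 16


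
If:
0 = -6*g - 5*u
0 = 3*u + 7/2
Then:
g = 35/36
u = -7/6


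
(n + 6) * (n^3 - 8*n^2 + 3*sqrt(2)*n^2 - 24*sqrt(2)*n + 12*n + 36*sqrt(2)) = n^4 - 2*n^3 + 3*sqrt(2)*n^3 - 36*n^2 - 6*sqrt(2)*n^2 - 108*sqrt(2)*n + 72*n + 216*sqrt(2)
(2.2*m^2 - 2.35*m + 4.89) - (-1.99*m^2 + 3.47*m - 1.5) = 4.19*m^2 - 5.82*m + 6.39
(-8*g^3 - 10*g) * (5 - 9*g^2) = 72*g^5 + 50*g^3 - 50*g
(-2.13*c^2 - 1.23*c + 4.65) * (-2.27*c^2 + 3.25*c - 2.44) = 4.8351*c^4 - 4.1304*c^3 - 9.3558*c^2 + 18.1137*c - 11.346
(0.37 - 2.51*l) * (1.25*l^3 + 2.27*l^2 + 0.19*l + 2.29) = -3.1375*l^4 - 5.2352*l^3 + 0.363*l^2 - 5.6776*l + 0.8473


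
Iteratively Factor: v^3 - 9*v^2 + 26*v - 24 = (v - 2)*(v^2 - 7*v + 12) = (v - 3)*(v - 2)*(v - 4)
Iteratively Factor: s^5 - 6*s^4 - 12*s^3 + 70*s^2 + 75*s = (s)*(s^4 - 6*s^3 - 12*s^2 + 70*s + 75) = s*(s - 5)*(s^3 - s^2 - 17*s - 15) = s*(s - 5)*(s + 1)*(s^2 - 2*s - 15) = s*(s - 5)*(s + 1)*(s + 3)*(s - 5)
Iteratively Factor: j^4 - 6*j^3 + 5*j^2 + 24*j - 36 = (j - 2)*(j^3 - 4*j^2 - 3*j + 18) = (j - 2)*(j + 2)*(j^2 - 6*j + 9) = (j - 3)*(j - 2)*(j + 2)*(j - 3)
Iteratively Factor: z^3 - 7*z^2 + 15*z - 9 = (z - 3)*(z^2 - 4*z + 3) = (z - 3)*(z - 1)*(z - 3)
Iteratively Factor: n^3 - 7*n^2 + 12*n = (n)*(n^2 - 7*n + 12) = n*(n - 3)*(n - 4)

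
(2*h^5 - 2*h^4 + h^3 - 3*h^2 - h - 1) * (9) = 18*h^5 - 18*h^4 + 9*h^3 - 27*h^2 - 9*h - 9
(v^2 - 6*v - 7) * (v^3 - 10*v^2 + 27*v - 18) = v^5 - 16*v^4 + 80*v^3 - 110*v^2 - 81*v + 126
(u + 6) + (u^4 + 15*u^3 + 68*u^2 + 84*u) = u^4 + 15*u^3 + 68*u^2 + 85*u + 6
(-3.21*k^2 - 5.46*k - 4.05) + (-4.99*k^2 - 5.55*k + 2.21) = -8.2*k^2 - 11.01*k - 1.84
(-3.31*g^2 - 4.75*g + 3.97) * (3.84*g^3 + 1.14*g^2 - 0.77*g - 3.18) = -12.7104*g^5 - 22.0134*g^4 + 12.3785*g^3 + 18.7091*g^2 + 12.0481*g - 12.6246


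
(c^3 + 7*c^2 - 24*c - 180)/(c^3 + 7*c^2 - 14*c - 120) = (c^2 + c - 30)/(c^2 + c - 20)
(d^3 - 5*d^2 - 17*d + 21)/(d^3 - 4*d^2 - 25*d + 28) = (d + 3)/(d + 4)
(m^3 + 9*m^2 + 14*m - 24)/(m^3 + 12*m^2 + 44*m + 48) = (m - 1)/(m + 2)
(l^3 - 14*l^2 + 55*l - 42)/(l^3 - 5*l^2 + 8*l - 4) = (l^2 - 13*l + 42)/(l^2 - 4*l + 4)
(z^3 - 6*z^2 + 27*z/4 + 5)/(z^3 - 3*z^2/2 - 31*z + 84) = (4*z^2 - 8*z - 5)/(2*(2*z^2 + 5*z - 42))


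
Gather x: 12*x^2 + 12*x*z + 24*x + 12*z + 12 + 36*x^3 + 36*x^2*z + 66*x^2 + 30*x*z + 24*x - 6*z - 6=36*x^3 + x^2*(36*z + 78) + x*(42*z + 48) + 6*z + 6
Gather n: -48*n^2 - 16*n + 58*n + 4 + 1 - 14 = -48*n^2 + 42*n - 9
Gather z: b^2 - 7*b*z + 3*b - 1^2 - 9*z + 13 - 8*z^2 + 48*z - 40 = b^2 + 3*b - 8*z^2 + z*(39 - 7*b) - 28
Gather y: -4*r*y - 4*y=y*(-4*r - 4)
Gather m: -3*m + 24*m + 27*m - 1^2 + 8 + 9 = 48*m + 16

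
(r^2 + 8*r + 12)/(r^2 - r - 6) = (r + 6)/(r - 3)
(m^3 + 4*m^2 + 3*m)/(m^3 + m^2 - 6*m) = (m + 1)/(m - 2)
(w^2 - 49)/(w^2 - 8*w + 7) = (w + 7)/(w - 1)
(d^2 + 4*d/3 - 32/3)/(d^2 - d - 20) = (d - 8/3)/(d - 5)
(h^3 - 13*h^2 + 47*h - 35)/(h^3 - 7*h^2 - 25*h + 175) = (h - 1)/(h + 5)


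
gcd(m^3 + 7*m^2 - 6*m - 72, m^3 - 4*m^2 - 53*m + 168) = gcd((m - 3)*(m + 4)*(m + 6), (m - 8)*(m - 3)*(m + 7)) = m - 3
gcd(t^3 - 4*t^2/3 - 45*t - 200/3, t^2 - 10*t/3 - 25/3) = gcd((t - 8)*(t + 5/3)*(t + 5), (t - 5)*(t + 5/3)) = t + 5/3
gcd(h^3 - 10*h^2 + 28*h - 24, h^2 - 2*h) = h - 2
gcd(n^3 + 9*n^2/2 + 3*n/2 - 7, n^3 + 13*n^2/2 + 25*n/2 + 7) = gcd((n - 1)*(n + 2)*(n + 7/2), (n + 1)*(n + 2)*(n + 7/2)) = n^2 + 11*n/2 + 7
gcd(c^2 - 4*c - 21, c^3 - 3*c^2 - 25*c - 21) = c^2 - 4*c - 21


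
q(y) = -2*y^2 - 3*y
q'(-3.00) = 9.00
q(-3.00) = -9.00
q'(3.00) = -15.00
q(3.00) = -27.00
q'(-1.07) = 1.28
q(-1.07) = 0.92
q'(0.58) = -5.32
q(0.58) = -2.41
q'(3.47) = -16.88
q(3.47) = -34.49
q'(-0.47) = -1.12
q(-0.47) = 0.97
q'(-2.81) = 8.24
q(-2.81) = -7.36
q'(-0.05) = -2.80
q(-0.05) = 0.14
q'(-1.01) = 1.04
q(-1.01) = 0.99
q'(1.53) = -9.12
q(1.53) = -9.27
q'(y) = -4*y - 3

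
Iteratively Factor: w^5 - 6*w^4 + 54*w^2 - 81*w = (w + 3)*(w^4 - 9*w^3 + 27*w^2 - 27*w) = w*(w + 3)*(w^3 - 9*w^2 + 27*w - 27) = w*(w - 3)*(w + 3)*(w^2 - 6*w + 9) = w*(w - 3)^2*(w + 3)*(w - 3)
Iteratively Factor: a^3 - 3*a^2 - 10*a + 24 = (a - 2)*(a^2 - a - 12) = (a - 4)*(a - 2)*(a + 3)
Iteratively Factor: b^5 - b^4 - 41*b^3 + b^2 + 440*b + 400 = (b - 5)*(b^4 + 4*b^3 - 21*b^2 - 104*b - 80) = (b - 5)*(b + 4)*(b^3 - 21*b - 20) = (b - 5)*(b + 4)^2*(b^2 - 4*b - 5) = (b - 5)*(b + 1)*(b + 4)^2*(b - 5)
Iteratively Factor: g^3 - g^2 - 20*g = (g + 4)*(g^2 - 5*g) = g*(g + 4)*(g - 5)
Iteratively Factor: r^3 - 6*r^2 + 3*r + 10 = (r - 2)*(r^2 - 4*r - 5) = (r - 5)*(r - 2)*(r + 1)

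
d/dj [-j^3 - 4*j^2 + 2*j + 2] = -3*j^2 - 8*j + 2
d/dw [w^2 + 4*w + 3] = 2*w + 4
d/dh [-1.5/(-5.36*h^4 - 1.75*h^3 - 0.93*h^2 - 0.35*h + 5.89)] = (-32.16*h^3 - 7.875*h^2 - 2.79*h - 0.525)/(5.36*h^4 + 1.75*h^3 + 0.93*h^2 + 0.35*h - 5.89)^2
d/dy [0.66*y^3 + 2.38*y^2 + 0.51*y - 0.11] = 1.98*y^2 + 4.76*y + 0.51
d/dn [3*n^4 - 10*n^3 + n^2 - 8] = 2*n*(6*n^2 - 15*n + 1)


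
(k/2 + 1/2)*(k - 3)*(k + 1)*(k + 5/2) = k^4/2 + 3*k^3/4 - 15*k^2/4 - 31*k/4 - 15/4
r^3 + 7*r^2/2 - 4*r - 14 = (r - 2)*(r + 2)*(r + 7/2)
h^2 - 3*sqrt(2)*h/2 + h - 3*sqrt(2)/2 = (h + 1)*(h - 3*sqrt(2)/2)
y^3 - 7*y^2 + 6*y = y*(y - 6)*(y - 1)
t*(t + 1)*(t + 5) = t^3 + 6*t^2 + 5*t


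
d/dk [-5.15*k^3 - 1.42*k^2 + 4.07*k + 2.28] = -15.45*k^2 - 2.84*k + 4.07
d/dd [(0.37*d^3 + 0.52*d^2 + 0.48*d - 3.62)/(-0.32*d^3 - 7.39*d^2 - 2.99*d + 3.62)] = (-2.5679*d^4 - 1.9054*d^3 + 2.5354*d^2 - 49.7388*d - 9.0862)/(0.1024*d^6 + 4.7296*d^5 + 56.5257*d^4 + 41.8754*d^3 - 44.5635*d^2 - 21.6476*d + 13.1044)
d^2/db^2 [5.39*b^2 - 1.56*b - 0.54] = 10.7800000000000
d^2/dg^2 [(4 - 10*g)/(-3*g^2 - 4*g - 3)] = 4*(4*(3*g + 2)^2*(5*g - 2) - (45*g + 14)*(3*g^2 + 4*g + 3))/(3*g^2 + 4*g + 3)^3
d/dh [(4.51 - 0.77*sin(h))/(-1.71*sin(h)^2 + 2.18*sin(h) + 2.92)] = (-1.3167*sin(h)^2 + 15.4242*sin(h) - 12.0802)*cos(h)/(2.9241*sin(h)^4 - 7.4556*sin(h)^3 - 5.234*sin(h)^2 + 12.7312*sin(h) + 8.5264)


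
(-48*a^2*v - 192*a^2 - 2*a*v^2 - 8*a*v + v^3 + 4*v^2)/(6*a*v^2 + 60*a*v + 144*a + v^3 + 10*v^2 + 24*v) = (-8*a + v)/(v + 6)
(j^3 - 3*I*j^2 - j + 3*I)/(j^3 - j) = (j - 3*I)/j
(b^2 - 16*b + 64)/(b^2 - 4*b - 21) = (-b^2 + 16*b - 64)/(-b^2 + 4*b + 21)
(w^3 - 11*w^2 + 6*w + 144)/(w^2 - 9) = (w^2 - 14*w + 48)/(w - 3)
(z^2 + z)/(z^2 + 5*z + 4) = z/(z + 4)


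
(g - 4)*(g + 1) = g^2 - 3*g - 4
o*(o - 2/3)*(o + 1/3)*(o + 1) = o^4 + 2*o^3/3 - 5*o^2/9 - 2*o/9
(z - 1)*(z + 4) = z^2 + 3*z - 4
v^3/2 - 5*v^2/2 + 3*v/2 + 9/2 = (v/2 + 1/2)*(v - 3)^2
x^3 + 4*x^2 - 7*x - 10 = (x - 2)*(x + 1)*(x + 5)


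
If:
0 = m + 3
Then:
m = -3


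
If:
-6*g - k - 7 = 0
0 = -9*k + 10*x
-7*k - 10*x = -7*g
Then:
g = -112/103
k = -49/103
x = -441/1030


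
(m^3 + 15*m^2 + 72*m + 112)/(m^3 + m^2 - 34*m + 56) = (m^2 + 8*m + 16)/(m^2 - 6*m + 8)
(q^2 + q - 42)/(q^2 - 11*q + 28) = (q^2 + q - 42)/(q^2 - 11*q + 28)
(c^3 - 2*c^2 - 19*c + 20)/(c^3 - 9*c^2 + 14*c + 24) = (c^3 - 2*c^2 - 19*c + 20)/(c^3 - 9*c^2 + 14*c + 24)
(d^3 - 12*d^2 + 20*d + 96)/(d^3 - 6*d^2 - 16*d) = (d - 6)/d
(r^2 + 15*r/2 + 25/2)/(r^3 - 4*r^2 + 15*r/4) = 2*(2*r^2 + 15*r + 25)/(r*(4*r^2 - 16*r + 15))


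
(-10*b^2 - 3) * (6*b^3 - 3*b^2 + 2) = -60*b^5 + 30*b^4 - 18*b^3 - 11*b^2 - 6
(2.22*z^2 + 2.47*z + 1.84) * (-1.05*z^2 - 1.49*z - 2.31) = -2.331*z^4 - 5.9013*z^3 - 10.7405*z^2 - 8.4473*z - 4.2504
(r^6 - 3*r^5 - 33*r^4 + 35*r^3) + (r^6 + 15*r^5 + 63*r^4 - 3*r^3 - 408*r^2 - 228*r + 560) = 2*r^6 + 12*r^5 + 30*r^4 + 32*r^3 - 408*r^2 - 228*r + 560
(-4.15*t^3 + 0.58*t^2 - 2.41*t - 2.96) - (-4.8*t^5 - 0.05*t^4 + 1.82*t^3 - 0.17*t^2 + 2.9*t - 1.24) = 4.8*t^5 + 0.05*t^4 - 5.97*t^3 + 0.75*t^2 - 5.31*t - 1.72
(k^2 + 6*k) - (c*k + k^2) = -c*k + 6*k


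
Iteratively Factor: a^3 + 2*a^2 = (a)*(a^2 + 2*a) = a*(a + 2)*(a)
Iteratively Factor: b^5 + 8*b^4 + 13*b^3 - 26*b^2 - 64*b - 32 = (b + 4)*(b^4 + 4*b^3 - 3*b^2 - 14*b - 8) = (b - 2)*(b + 4)*(b^3 + 6*b^2 + 9*b + 4) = (b - 2)*(b + 4)^2*(b^2 + 2*b + 1) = (b - 2)*(b + 1)*(b + 4)^2*(b + 1)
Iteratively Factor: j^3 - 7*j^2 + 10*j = (j - 2)*(j^2 - 5*j) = j*(j - 2)*(j - 5)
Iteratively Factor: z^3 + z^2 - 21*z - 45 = (z + 3)*(z^2 - 2*z - 15) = (z + 3)^2*(z - 5)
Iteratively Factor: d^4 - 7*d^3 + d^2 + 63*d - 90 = (d + 3)*(d^3 - 10*d^2 + 31*d - 30) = (d - 2)*(d + 3)*(d^2 - 8*d + 15) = (d - 5)*(d - 2)*(d + 3)*(d - 3)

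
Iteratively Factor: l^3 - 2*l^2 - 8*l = (l - 4)*(l^2 + 2*l) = (l - 4)*(l + 2)*(l)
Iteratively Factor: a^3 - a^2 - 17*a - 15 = (a + 1)*(a^2 - 2*a - 15) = (a - 5)*(a + 1)*(a + 3)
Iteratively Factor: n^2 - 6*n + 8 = (n - 2)*(n - 4)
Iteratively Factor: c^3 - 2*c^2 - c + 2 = (c - 1)*(c^2 - c - 2) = (c - 2)*(c - 1)*(c + 1)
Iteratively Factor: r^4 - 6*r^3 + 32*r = (r - 4)*(r^3 - 2*r^2 - 8*r) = r*(r - 4)*(r^2 - 2*r - 8) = r*(r - 4)*(r + 2)*(r - 4)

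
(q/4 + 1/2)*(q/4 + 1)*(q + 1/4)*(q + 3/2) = q^4/16 + 31*q^3/64 + 151*q^2/128 + 65*q/64 + 3/16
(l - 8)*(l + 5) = l^2 - 3*l - 40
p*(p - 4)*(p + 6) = p^3 + 2*p^2 - 24*p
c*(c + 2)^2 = c^3 + 4*c^2 + 4*c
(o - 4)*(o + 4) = o^2 - 16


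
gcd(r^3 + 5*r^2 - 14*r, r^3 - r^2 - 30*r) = r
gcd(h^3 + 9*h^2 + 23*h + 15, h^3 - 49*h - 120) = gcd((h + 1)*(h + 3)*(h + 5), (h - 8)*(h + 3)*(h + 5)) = h^2 + 8*h + 15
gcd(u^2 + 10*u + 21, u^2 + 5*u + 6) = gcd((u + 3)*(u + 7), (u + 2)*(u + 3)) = u + 3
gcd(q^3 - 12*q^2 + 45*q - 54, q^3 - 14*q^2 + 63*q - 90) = q^2 - 9*q + 18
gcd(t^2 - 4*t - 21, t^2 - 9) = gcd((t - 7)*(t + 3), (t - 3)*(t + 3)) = t + 3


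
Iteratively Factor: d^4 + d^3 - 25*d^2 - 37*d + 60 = (d - 1)*(d^3 + 2*d^2 - 23*d - 60) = (d - 1)*(d + 4)*(d^2 - 2*d - 15) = (d - 5)*(d - 1)*(d + 4)*(d + 3)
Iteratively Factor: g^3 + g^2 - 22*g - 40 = (g - 5)*(g^2 + 6*g + 8) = (g - 5)*(g + 4)*(g + 2)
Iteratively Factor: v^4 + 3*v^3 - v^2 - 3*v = (v + 1)*(v^3 + 2*v^2 - 3*v) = (v - 1)*(v + 1)*(v^2 + 3*v) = v*(v - 1)*(v + 1)*(v + 3)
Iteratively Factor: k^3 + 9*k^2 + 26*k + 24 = (k + 4)*(k^2 + 5*k + 6) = (k + 3)*(k + 4)*(k + 2)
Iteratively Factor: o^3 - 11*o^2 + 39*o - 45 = (o - 3)*(o^2 - 8*o + 15) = (o - 3)^2*(o - 5)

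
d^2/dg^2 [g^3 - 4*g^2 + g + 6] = 6*g - 8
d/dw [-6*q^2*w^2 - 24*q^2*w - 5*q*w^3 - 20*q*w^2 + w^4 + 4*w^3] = -12*q^2*w - 24*q^2 - 15*q*w^2 - 40*q*w + 4*w^3 + 12*w^2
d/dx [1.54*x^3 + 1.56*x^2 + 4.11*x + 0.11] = 4.62*x^2 + 3.12*x + 4.11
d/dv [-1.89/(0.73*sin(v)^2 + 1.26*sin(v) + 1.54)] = (2.7594*sin(v) + 2.3814)*cos(v)/(0.73*sin(v)^2 + 1.26*sin(v) + 1.54)^2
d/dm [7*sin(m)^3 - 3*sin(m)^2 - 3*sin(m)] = 3*(7*sin(m)^2 - 2*sin(m) - 1)*cos(m)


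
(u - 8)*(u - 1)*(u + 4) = u^3 - 5*u^2 - 28*u + 32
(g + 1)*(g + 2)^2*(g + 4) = g^4 + 9*g^3 + 28*g^2 + 36*g + 16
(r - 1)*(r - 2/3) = r^2 - 5*r/3 + 2/3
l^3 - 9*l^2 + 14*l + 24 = (l - 6)*(l - 4)*(l + 1)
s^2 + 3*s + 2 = (s + 1)*(s + 2)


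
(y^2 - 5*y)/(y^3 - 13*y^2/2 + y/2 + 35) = 2*y/(2*y^2 - 3*y - 14)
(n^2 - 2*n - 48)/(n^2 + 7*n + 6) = (n - 8)/(n + 1)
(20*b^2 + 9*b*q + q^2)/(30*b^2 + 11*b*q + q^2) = (4*b + q)/(6*b + q)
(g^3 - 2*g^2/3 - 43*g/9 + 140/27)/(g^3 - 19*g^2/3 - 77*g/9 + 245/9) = (g - 4/3)/(g - 7)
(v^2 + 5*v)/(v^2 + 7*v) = (v + 5)/(v + 7)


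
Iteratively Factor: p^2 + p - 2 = (p + 2)*(p - 1)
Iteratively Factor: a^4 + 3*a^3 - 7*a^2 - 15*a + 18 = (a - 2)*(a^3 + 5*a^2 + 3*a - 9) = (a - 2)*(a + 3)*(a^2 + 2*a - 3) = (a - 2)*(a - 1)*(a + 3)*(a + 3)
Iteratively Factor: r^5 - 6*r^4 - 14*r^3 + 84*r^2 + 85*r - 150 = (r + 3)*(r^4 - 9*r^3 + 13*r^2 + 45*r - 50) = (r + 2)*(r + 3)*(r^3 - 11*r^2 + 35*r - 25) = (r - 1)*(r + 2)*(r + 3)*(r^2 - 10*r + 25) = (r - 5)*(r - 1)*(r + 2)*(r + 3)*(r - 5)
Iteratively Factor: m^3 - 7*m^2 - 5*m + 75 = (m + 3)*(m^2 - 10*m + 25) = (m - 5)*(m + 3)*(m - 5)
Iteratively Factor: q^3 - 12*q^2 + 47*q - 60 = (q - 4)*(q^2 - 8*q + 15) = (q - 5)*(q - 4)*(q - 3)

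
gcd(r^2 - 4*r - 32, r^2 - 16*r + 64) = r - 8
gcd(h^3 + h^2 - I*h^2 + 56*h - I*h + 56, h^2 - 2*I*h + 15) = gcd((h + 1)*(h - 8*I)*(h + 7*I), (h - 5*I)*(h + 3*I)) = 1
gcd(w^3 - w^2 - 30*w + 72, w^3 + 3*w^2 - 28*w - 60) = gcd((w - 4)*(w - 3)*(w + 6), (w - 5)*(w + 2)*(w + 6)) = w + 6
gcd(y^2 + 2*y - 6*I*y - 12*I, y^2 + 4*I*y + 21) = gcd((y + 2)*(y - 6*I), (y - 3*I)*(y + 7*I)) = 1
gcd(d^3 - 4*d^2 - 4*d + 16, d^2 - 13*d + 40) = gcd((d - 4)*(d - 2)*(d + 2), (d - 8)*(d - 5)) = 1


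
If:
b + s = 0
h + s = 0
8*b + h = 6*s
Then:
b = 0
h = 0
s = 0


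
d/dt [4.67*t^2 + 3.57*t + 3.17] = 9.34*t + 3.57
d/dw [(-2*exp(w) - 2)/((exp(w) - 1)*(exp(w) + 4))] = 2*(exp(2*w) + 2*exp(w) + 7)*exp(w)/(exp(4*w) + 6*exp(3*w) + exp(2*w) - 24*exp(w) + 16)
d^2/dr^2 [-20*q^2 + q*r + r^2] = 2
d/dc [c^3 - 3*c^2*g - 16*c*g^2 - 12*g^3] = 3*c^2 - 6*c*g - 16*g^2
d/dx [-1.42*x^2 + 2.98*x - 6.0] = 2.98 - 2.84*x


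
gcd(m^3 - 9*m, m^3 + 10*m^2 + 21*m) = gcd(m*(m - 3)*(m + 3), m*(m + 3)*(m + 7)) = m^2 + 3*m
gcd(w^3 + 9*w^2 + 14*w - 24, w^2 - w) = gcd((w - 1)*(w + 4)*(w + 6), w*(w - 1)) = w - 1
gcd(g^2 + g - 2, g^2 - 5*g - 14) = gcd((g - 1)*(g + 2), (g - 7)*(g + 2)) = g + 2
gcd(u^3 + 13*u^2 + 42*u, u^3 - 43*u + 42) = u + 7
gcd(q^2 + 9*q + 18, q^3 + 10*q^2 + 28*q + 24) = q + 6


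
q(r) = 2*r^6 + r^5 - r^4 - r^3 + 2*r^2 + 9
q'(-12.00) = -2875872.00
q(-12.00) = 5704425.00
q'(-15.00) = -8846610.00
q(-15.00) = 21975084.00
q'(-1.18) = -20.08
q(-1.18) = 14.60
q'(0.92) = 9.52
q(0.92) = 11.07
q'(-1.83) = -183.06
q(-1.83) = 65.20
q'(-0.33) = -1.49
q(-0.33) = 9.24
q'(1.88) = 314.62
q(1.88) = 108.72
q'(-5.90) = -79038.75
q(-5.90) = 76284.09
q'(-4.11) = -12435.81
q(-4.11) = 8294.19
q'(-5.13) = -38731.73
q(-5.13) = 32404.21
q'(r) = 12*r^5 + 5*r^4 - 4*r^3 - 3*r^2 + 4*r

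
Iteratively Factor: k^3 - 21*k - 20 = (k + 1)*(k^2 - k - 20) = (k + 1)*(k + 4)*(k - 5)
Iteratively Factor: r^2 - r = (r - 1)*(r)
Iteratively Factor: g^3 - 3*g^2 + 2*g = (g)*(g^2 - 3*g + 2) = g*(g - 1)*(g - 2)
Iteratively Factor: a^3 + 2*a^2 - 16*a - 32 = (a + 2)*(a^2 - 16) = (a - 4)*(a + 2)*(a + 4)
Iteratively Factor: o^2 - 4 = (o + 2)*(o - 2)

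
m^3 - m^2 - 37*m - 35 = (m - 7)*(m + 1)*(m + 5)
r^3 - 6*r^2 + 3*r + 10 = (r - 5)*(r - 2)*(r + 1)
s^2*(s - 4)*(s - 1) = s^4 - 5*s^3 + 4*s^2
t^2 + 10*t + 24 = (t + 4)*(t + 6)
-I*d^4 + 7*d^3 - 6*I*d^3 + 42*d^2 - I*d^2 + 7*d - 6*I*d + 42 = (d + 6)*(d - I)*(d + 7*I)*(-I*d + 1)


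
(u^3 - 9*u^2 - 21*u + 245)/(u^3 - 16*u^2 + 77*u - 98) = (u + 5)/(u - 2)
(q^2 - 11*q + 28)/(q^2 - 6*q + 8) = (q - 7)/(q - 2)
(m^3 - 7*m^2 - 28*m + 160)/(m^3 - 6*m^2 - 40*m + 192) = (m + 5)/(m + 6)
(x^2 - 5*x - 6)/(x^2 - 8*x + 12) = (x + 1)/(x - 2)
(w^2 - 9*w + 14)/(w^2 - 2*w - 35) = (w - 2)/(w + 5)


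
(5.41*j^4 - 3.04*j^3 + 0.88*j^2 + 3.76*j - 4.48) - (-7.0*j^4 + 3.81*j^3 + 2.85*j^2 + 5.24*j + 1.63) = 12.41*j^4 - 6.85*j^3 - 1.97*j^2 - 1.48*j - 6.11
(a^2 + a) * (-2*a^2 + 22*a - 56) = -2*a^4 + 20*a^3 - 34*a^2 - 56*a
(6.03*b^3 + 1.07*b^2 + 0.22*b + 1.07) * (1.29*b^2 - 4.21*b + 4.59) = 7.7787*b^5 - 24.006*b^4 + 23.4568*b^3 + 5.3654*b^2 - 3.4949*b + 4.9113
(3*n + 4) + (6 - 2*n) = n + 10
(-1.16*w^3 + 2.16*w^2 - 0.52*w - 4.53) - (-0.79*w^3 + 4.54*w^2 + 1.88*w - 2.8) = -0.37*w^3 - 2.38*w^2 - 2.4*w - 1.73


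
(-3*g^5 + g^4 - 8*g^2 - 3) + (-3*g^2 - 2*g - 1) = -3*g^5 + g^4 - 11*g^2 - 2*g - 4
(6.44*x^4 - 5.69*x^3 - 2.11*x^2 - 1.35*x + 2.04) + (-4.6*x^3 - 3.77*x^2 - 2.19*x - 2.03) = 6.44*x^4 - 10.29*x^3 - 5.88*x^2 - 3.54*x + 0.0100000000000002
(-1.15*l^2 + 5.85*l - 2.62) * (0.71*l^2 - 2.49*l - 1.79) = -0.8165*l^4 + 7.017*l^3 - 14.3682*l^2 - 3.9477*l + 4.6898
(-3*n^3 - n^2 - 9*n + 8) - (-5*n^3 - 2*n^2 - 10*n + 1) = 2*n^3 + n^2 + n + 7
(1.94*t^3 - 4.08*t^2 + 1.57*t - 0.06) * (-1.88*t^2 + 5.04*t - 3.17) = -3.6472*t^5 + 17.448*t^4 - 29.6646*t^3 + 20.9592*t^2 - 5.2793*t + 0.1902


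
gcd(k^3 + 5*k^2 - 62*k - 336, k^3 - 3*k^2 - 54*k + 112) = k^2 - k - 56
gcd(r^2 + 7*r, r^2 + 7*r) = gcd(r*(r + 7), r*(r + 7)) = r^2 + 7*r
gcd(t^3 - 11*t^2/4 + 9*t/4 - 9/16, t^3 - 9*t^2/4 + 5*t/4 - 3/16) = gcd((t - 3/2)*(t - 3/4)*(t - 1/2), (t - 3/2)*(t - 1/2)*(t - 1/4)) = t^2 - 2*t + 3/4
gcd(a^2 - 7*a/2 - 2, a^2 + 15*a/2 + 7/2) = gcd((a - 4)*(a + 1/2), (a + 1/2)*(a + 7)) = a + 1/2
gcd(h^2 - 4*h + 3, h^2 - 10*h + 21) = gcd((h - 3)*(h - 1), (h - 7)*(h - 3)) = h - 3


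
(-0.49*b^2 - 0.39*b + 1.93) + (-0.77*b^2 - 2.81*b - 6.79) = -1.26*b^2 - 3.2*b - 4.86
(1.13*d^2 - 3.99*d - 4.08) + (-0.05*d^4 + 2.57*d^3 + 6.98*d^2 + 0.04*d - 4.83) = -0.05*d^4 + 2.57*d^3 + 8.11*d^2 - 3.95*d - 8.91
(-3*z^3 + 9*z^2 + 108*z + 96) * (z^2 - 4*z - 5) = -3*z^5 + 21*z^4 + 87*z^3 - 381*z^2 - 924*z - 480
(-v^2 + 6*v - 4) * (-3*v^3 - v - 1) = 3*v^5 - 18*v^4 + 13*v^3 - 5*v^2 - 2*v + 4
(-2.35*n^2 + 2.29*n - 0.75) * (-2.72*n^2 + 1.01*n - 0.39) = 6.392*n^4 - 8.6023*n^3 + 5.2694*n^2 - 1.6506*n + 0.2925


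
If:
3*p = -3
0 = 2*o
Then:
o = 0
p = -1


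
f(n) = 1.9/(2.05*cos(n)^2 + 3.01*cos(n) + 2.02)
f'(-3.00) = 0.26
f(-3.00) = 1.81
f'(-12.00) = 0.18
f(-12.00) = 0.32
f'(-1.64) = -1.56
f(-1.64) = 1.04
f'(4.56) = -1.73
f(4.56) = 1.18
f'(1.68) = 1.64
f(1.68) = 1.11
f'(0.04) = 0.01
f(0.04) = 0.27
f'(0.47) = 0.14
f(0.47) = 0.30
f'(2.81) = -0.53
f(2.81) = 1.89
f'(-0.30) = -0.08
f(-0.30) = 0.28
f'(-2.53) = 0.44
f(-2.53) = 2.04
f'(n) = 1.9*(4.1*sin(n)*cos(n) + 3.01*sin(n))/(2.05*cos(n)^2 + 3.01*cos(n) + 2.02)^2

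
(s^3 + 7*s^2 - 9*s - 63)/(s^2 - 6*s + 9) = (s^2 + 10*s + 21)/(s - 3)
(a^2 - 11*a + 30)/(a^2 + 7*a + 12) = (a^2 - 11*a + 30)/(a^2 + 7*a + 12)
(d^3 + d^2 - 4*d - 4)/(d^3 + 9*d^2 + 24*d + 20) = (d^2 - d - 2)/(d^2 + 7*d + 10)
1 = 1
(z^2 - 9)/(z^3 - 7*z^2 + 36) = (z + 3)/(z^2 - 4*z - 12)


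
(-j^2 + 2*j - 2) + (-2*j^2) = -3*j^2 + 2*j - 2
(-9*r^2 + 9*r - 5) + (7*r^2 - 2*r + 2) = -2*r^2 + 7*r - 3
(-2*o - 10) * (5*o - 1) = -10*o^2 - 48*o + 10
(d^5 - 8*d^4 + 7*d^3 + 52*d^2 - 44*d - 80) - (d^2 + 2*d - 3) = d^5 - 8*d^4 + 7*d^3 + 51*d^2 - 46*d - 77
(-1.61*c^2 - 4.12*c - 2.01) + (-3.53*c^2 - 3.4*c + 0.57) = -5.14*c^2 - 7.52*c - 1.44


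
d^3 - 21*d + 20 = (d - 4)*(d - 1)*(d + 5)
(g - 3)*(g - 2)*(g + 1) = g^3 - 4*g^2 + g + 6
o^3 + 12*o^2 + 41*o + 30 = (o + 1)*(o + 5)*(o + 6)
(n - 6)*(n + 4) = n^2 - 2*n - 24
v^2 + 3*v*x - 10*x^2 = (v - 2*x)*(v + 5*x)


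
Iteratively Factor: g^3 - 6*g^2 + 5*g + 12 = (g - 3)*(g^2 - 3*g - 4) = (g - 3)*(g + 1)*(g - 4)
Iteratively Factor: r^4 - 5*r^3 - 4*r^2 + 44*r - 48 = (r - 2)*(r^3 - 3*r^2 - 10*r + 24) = (r - 4)*(r - 2)*(r^2 + r - 6) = (r - 4)*(r - 2)^2*(r + 3)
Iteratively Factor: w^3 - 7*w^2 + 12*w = (w - 3)*(w^2 - 4*w) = (w - 4)*(w - 3)*(w)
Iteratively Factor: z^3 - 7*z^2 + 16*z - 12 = (z - 2)*(z^2 - 5*z + 6) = (z - 2)^2*(z - 3)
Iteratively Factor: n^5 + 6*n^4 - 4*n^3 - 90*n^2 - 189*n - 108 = (n + 1)*(n^4 + 5*n^3 - 9*n^2 - 81*n - 108) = (n + 1)*(n + 3)*(n^3 + 2*n^2 - 15*n - 36) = (n + 1)*(n + 3)^2*(n^2 - n - 12) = (n + 1)*(n + 3)^3*(n - 4)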